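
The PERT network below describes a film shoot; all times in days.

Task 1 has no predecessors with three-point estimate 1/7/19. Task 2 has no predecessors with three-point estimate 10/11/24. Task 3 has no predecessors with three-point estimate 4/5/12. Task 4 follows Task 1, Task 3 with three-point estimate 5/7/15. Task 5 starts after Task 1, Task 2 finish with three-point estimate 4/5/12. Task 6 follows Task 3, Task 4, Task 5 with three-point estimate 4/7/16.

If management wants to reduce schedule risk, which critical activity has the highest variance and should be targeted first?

te_Task 1 = (1 + 4·7 + 19)/6 = 48/6 = 8; σ²_Task 1 = ((19−1)/6)² = 9.000
te_Task 2 = (10 + 4·11 + 24)/6 = 78/6 = 13; σ²_Task 2 = ((24−10)/6)² = 5.444
te_Task 3 = (4 + 4·5 + 12)/6 = 36/6 = 6; σ²_Task 3 = ((12−4)/6)² = 1.778
te_Task 4 = (5 + 4·7 + 15)/6 = 48/6 = 8; σ²_Task 4 = ((15−5)/6)² = 2.778
te_Task 5 = (4 + 4·5 + 12)/6 = 36/6 = 6; σ²_Task 5 = ((12−4)/6)² = 1.778
te_Task 6 = (4 + 4·7 + 16)/6 = 48/6 = 8; σ²_Task 6 = ((16−4)/6)² = 4.000

Forward pass:
ES_Task 1 = 0; EF_Task 1 = 8
ES_Task 2 = 0; EF_Task 2 = 13
ES_Task 3 = 0; EF_Task 3 = 6
ES_Task 4 = max(EF_Task 1=8, EF_Task 3=6) = 8; EF_Task 4 = 8+8 = 16
ES_Task 5 = max(EF_Task 1=8, EF_Task 2=13) = 13; EF_Task 5 = 13+6 = 19
ES_Task 6 = max(EF_Task 3=6, EF_Task 4=16, EF_Task 5=19) = 19; EF_Task 6 = 19+8 = 27
Expected project duration μ = 27 days. Critical path: Task 2 → Task 5 → Task 6.

Variances on critical path: σ²_Task 2=5.444, σ²_Task 5=1.778, σ²_Task 6=4.000.
Largest is σ²_Task 2 = 5.444.

Task 2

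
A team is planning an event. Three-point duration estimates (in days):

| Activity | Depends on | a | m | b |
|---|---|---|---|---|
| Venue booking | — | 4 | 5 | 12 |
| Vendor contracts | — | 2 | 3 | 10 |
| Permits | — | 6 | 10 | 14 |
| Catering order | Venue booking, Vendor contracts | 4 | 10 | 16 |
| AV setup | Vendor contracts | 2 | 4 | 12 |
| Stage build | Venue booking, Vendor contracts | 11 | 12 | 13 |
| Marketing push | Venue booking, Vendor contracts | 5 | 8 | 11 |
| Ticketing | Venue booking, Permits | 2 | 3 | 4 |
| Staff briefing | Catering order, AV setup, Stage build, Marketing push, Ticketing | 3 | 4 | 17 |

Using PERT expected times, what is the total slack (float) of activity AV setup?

9 days

te_Venue booking = (4 + 4·5 + 12)/6 = 36/6 = 6
te_Vendor contracts = (2 + 4·3 + 10)/6 = 24/6 = 4
te_Permits = (6 + 4·10 + 14)/6 = 60/6 = 10
te_Catering order = (4 + 4·10 + 16)/6 = 60/6 = 10
te_AV setup = (2 + 4·4 + 12)/6 = 30/6 = 5
te_Stage build = (11 + 4·12 + 13)/6 = 72/6 = 12
te_Marketing push = (5 + 4·8 + 11)/6 = 48/6 = 8
te_Ticketing = (2 + 4·3 + 4)/6 = 18/6 = 3
te_Staff briefing = (3 + 4·4 + 17)/6 = 36/6 = 6

Forward pass:
ES_Venue booking = 0; EF_Venue booking = 6
ES_Vendor contracts = 0; EF_Vendor contracts = 4
ES_Permits = 0; EF_Permits = 10
ES_Catering order = max(EF_Venue booking=6, EF_Vendor contracts=4) = 6; EF_Catering order = 6+10 = 16
ES_AV setup = 4; EF_AV setup = 4+5 = 9
ES_Stage build = max(EF_Venue booking=6, EF_Vendor contracts=4) = 6; EF_Stage build = 6+12 = 18
ES_Marketing push = max(EF_Venue booking=6, EF_Vendor contracts=4) = 6; EF_Marketing push = 6+8 = 14
ES_Ticketing = max(EF_Venue booking=6, EF_Permits=10) = 10; EF_Ticketing = 10+3 = 13
ES_Staff briefing = max(EF_Catering order=16, EF_AV setup=9, EF_Stage build=18, EF_Marketing push=14, EF_Ticketing=13) = 18; EF_Staff briefing = 18+6 = 24
Expected project duration μ = 24 days. Critical path: Venue booking → Stage build → Staff briefing.

Backward pass:
LF_Staff briefing = 24; LS_Staff briefing = 24−6 = 18
LF_Ticketing = LS_Staff briefing = 18; LS_Ticketing = 18−3 = 15
LF_Marketing push = LS_Staff briefing = 18; LS_Marketing push = 18−8 = 10
LF_Stage build = LS_Staff briefing = 18; LS_Stage build = 18−12 = 6
LF_AV setup = LS_Staff briefing = 18; LS_AV setup = 18−5 = 13
LF_Catering order = LS_Staff briefing = 18; LS_Catering order = 18−10 = 8
LF_Permits = LS_Ticketing = 15; LS_Permits = 15−10 = 5
LF_Vendor contracts = min(LS_Catering order=8, LS_AV setup=13, LS_Stage build=6, LS_Marketing push=10) = 6; LS_Vendor contracts = 6−4 = 2
LF_Venue booking = min(LS_Catering order=8, LS_Stage build=6, LS_Marketing push=10, LS_Ticketing=15) = 6; LS_Venue booking = 6−6 = 0
Slack_AV setup = LS_AV setup − ES_AV setup = 13 − 4 = 9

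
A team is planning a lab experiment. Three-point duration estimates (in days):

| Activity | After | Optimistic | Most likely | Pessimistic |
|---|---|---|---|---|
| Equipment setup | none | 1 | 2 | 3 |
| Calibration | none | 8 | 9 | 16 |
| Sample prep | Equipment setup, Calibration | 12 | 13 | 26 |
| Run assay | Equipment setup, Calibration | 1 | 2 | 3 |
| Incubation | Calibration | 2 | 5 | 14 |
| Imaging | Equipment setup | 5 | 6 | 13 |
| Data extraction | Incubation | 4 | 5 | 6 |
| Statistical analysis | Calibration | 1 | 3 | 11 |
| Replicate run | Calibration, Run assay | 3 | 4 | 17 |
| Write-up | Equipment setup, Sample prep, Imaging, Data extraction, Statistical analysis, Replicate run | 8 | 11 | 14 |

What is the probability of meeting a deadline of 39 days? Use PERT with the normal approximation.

0.852

te_Equipment setup = (1 + 4·2 + 3)/6 = 12/6 = 2; σ²_Equipment setup = ((3−1)/6)² = 0.111
te_Calibration = (8 + 4·9 + 16)/6 = 60/6 = 10; σ²_Calibration = ((16−8)/6)² = 1.778
te_Sample prep = (12 + 4·13 + 26)/6 = 90/6 = 15; σ²_Sample prep = ((26−12)/6)² = 5.444
te_Run assay = (1 + 4·2 + 3)/6 = 12/6 = 2; σ²_Run assay = ((3−1)/6)² = 0.111
te_Incubation = (2 + 4·5 + 14)/6 = 36/6 = 6; σ²_Incubation = ((14−2)/6)² = 4.000
te_Imaging = (5 + 4·6 + 13)/6 = 42/6 = 7; σ²_Imaging = ((13−5)/6)² = 1.778
te_Data extraction = (4 + 4·5 + 6)/6 = 30/6 = 5; σ²_Data extraction = ((6−4)/6)² = 0.111
te_Statistical analysis = (1 + 4·3 + 11)/6 = 24/6 = 4; σ²_Statistical analysis = ((11−1)/6)² = 2.778
te_Replicate run = (3 + 4·4 + 17)/6 = 36/6 = 6; σ²_Replicate run = ((17−3)/6)² = 5.444
te_Write-up = (8 + 4·11 + 14)/6 = 66/6 = 11; σ²_Write-up = ((14−8)/6)² = 1.000

Forward pass:
ES_Equipment setup = 0; EF_Equipment setup = 2
ES_Calibration = 0; EF_Calibration = 10
ES_Sample prep = max(EF_Equipment setup=2, EF_Calibration=10) = 10; EF_Sample prep = 10+15 = 25
ES_Run assay = max(EF_Equipment setup=2, EF_Calibration=10) = 10; EF_Run assay = 10+2 = 12
ES_Incubation = 10; EF_Incubation = 10+6 = 16
ES_Imaging = 2; EF_Imaging = 2+7 = 9
ES_Data extraction = 16; EF_Data extraction = 16+5 = 21
ES_Statistical analysis = 10; EF_Statistical analysis = 10+4 = 14
ES_Replicate run = max(EF_Calibration=10, EF_Run assay=12) = 12; EF_Replicate run = 12+6 = 18
ES_Write-up = max(EF_Equipment setup=2, EF_Sample prep=25, EF_Imaging=9, EF_Data extraction=21, EF_Statistical analysis=14, EF_Replicate run=18) = 25; EF_Write-up = 25+11 = 36
Expected project duration μ = 36 days. Critical path: Calibration → Sample prep → Write-up.

Variance along critical path = 1.778 + 5.444 + 1.000 = 8.222; σ = √8.222 = 2.867 days.
Z = (39 − 36) / 2.867 = 1.046
P(T ≤ 39) = Φ(1.046) ≈ 0.852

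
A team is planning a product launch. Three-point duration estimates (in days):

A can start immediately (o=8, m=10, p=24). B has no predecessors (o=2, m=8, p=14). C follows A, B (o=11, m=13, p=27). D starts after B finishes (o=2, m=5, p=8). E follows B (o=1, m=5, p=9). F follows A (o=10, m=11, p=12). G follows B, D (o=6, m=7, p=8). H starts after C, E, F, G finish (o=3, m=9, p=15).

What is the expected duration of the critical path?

te_A = (8 + 4·10 + 24)/6 = 72/6 = 12
te_B = (2 + 4·8 + 14)/6 = 48/6 = 8
te_C = (11 + 4·13 + 27)/6 = 90/6 = 15
te_D = (2 + 4·5 + 8)/6 = 30/6 = 5
te_E = (1 + 4·5 + 9)/6 = 30/6 = 5
te_F = (10 + 4·11 + 12)/6 = 66/6 = 11
te_G = (6 + 4·7 + 8)/6 = 42/6 = 7
te_H = (3 + 4·9 + 15)/6 = 54/6 = 9

Forward pass:
ES_A = 0; EF_A = 12
ES_B = 0; EF_B = 8
ES_C = max(EF_A=12, EF_B=8) = 12; EF_C = 12+15 = 27
ES_D = 8; EF_D = 8+5 = 13
ES_E = 8; EF_E = 8+5 = 13
ES_F = 12; EF_F = 12+11 = 23
ES_G = max(EF_B=8, EF_D=13) = 13; EF_G = 13+7 = 20
ES_H = max(EF_C=27, EF_E=13, EF_F=23, EF_G=20) = 27; EF_H = 27+9 = 36
Expected project duration μ = 36 days. Critical path: A → C → H.

36 days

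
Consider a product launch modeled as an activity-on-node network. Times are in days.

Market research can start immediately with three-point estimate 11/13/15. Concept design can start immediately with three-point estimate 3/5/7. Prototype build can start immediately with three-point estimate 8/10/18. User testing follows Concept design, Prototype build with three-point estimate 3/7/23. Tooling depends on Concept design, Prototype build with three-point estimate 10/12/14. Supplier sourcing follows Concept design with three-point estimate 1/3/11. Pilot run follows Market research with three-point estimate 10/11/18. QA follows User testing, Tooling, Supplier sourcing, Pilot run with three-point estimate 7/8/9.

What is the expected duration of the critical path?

te_Market research = (11 + 4·13 + 15)/6 = 78/6 = 13
te_Concept design = (3 + 4·5 + 7)/6 = 30/6 = 5
te_Prototype build = (8 + 4·10 + 18)/6 = 66/6 = 11
te_User testing = (3 + 4·7 + 23)/6 = 54/6 = 9
te_Tooling = (10 + 4·12 + 14)/6 = 72/6 = 12
te_Supplier sourcing = (1 + 4·3 + 11)/6 = 24/6 = 4
te_Pilot run = (10 + 4·11 + 18)/6 = 72/6 = 12
te_QA = (7 + 4·8 + 9)/6 = 48/6 = 8

Forward pass:
ES_Market research = 0; EF_Market research = 13
ES_Concept design = 0; EF_Concept design = 5
ES_Prototype build = 0; EF_Prototype build = 11
ES_User testing = max(EF_Concept design=5, EF_Prototype build=11) = 11; EF_User testing = 11+9 = 20
ES_Tooling = max(EF_Concept design=5, EF_Prototype build=11) = 11; EF_Tooling = 11+12 = 23
ES_Supplier sourcing = 5; EF_Supplier sourcing = 5+4 = 9
ES_Pilot run = 13; EF_Pilot run = 13+12 = 25
ES_QA = max(EF_User testing=20, EF_Tooling=23, EF_Supplier sourcing=9, EF_Pilot run=25) = 25; EF_QA = 25+8 = 33
Expected project duration μ = 33 days. Critical path: Market research → Pilot run → QA.

33 days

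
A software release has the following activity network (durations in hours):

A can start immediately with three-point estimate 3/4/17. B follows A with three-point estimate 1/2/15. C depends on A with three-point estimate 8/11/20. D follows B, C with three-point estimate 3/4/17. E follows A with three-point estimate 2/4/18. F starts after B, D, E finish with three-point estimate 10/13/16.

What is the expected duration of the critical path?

te_A = (3 + 4·4 + 17)/6 = 36/6 = 6
te_B = (1 + 4·2 + 15)/6 = 24/6 = 4
te_C = (8 + 4·11 + 20)/6 = 72/6 = 12
te_D = (3 + 4·4 + 17)/6 = 36/6 = 6
te_E = (2 + 4·4 + 18)/6 = 36/6 = 6
te_F = (10 + 4·13 + 16)/6 = 78/6 = 13

Forward pass:
ES_A = 0; EF_A = 6
ES_B = 6; EF_B = 6+4 = 10
ES_C = 6; EF_C = 6+12 = 18
ES_D = max(EF_B=10, EF_C=18) = 18; EF_D = 18+6 = 24
ES_E = 6; EF_E = 6+6 = 12
ES_F = max(EF_B=10, EF_D=24, EF_E=12) = 24; EF_F = 24+13 = 37
Expected project duration μ = 37 hours. Critical path: A → C → D → F.

37 hours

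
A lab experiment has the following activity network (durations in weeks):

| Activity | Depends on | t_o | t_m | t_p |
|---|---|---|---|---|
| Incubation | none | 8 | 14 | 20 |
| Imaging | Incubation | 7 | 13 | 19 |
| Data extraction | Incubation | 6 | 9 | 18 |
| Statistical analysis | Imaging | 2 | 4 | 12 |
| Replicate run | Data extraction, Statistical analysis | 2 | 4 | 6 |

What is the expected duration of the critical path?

36 weeks

te_Incubation = (8 + 4·14 + 20)/6 = 84/6 = 14
te_Imaging = (7 + 4·13 + 19)/6 = 78/6 = 13
te_Data extraction = (6 + 4·9 + 18)/6 = 60/6 = 10
te_Statistical analysis = (2 + 4·4 + 12)/6 = 30/6 = 5
te_Replicate run = (2 + 4·4 + 6)/6 = 24/6 = 4

Forward pass:
ES_Incubation = 0; EF_Incubation = 14
ES_Imaging = 14; EF_Imaging = 14+13 = 27
ES_Data extraction = 14; EF_Data extraction = 14+10 = 24
ES_Statistical analysis = 27; EF_Statistical analysis = 27+5 = 32
ES_Replicate run = max(EF_Data extraction=24, EF_Statistical analysis=32) = 32; EF_Replicate run = 32+4 = 36
Expected project duration μ = 36 weeks. Critical path: Incubation → Imaging → Statistical analysis → Replicate run.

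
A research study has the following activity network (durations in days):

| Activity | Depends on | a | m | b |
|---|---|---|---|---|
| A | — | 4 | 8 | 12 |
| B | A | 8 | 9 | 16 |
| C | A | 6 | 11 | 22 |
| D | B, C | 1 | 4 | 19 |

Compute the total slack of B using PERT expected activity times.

2 days

te_A = (4 + 4·8 + 12)/6 = 48/6 = 8
te_B = (8 + 4·9 + 16)/6 = 60/6 = 10
te_C = (6 + 4·11 + 22)/6 = 72/6 = 12
te_D = (1 + 4·4 + 19)/6 = 36/6 = 6

Forward pass:
ES_A = 0; EF_A = 8
ES_B = 8; EF_B = 8+10 = 18
ES_C = 8; EF_C = 8+12 = 20
ES_D = max(EF_B=18, EF_C=20) = 20; EF_D = 20+6 = 26
Expected project duration μ = 26 days. Critical path: A → C → D.

Backward pass:
LF_D = 26; LS_D = 26−6 = 20
LF_C = LS_D = 20; LS_C = 20−12 = 8
LF_B = LS_D = 20; LS_B = 20−10 = 10
LF_A = min(LS_B=10, LS_C=8) = 8; LS_A = 8−8 = 0
Slack_B = LS_B − ES_B = 10 − 8 = 2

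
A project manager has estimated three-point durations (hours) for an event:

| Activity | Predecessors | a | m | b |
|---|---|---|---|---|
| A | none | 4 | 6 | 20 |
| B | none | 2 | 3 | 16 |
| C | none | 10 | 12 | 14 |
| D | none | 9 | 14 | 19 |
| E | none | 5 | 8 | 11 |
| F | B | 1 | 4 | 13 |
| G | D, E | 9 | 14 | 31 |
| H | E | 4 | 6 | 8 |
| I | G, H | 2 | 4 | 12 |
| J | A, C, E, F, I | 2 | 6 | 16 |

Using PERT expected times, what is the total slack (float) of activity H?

16 hours

te_A = (4 + 4·6 + 20)/6 = 48/6 = 8
te_B = (2 + 4·3 + 16)/6 = 30/6 = 5
te_C = (10 + 4·12 + 14)/6 = 72/6 = 12
te_D = (9 + 4·14 + 19)/6 = 84/6 = 14
te_E = (5 + 4·8 + 11)/6 = 48/6 = 8
te_F = (1 + 4·4 + 13)/6 = 30/6 = 5
te_G = (9 + 4·14 + 31)/6 = 96/6 = 16
te_H = (4 + 4·6 + 8)/6 = 36/6 = 6
te_I = (2 + 4·4 + 12)/6 = 30/6 = 5
te_J = (2 + 4·6 + 16)/6 = 42/6 = 7

Forward pass:
ES_A = 0; EF_A = 8
ES_B = 0; EF_B = 5
ES_C = 0; EF_C = 12
ES_D = 0; EF_D = 14
ES_E = 0; EF_E = 8
ES_F = 5; EF_F = 5+5 = 10
ES_G = max(EF_D=14, EF_E=8) = 14; EF_G = 14+16 = 30
ES_H = 8; EF_H = 8+6 = 14
ES_I = max(EF_G=30, EF_H=14) = 30; EF_I = 30+5 = 35
ES_J = max(EF_A=8, EF_C=12, EF_E=8, EF_F=10, EF_I=35) = 35; EF_J = 35+7 = 42
Expected project duration μ = 42 hours. Critical path: D → G → I → J.

Backward pass:
LF_J = 42; LS_J = 42−7 = 35
LF_I = LS_J = 35; LS_I = 35−5 = 30
LF_H = LS_I = 30; LS_H = 30−6 = 24
LF_G = LS_I = 30; LS_G = 30−16 = 14
LF_F = LS_J = 35; LS_F = 35−5 = 30
LF_E = min(LS_G=14, LS_H=24, LS_J=35) = 14; LS_E = 14−8 = 6
LF_D = LS_G = 14; LS_D = 14−14 = 0
LF_C = LS_J = 35; LS_C = 35−12 = 23
LF_B = LS_F = 30; LS_B = 30−5 = 25
LF_A = LS_J = 35; LS_A = 35−8 = 27
Slack_H = LS_H − ES_H = 24 − 8 = 16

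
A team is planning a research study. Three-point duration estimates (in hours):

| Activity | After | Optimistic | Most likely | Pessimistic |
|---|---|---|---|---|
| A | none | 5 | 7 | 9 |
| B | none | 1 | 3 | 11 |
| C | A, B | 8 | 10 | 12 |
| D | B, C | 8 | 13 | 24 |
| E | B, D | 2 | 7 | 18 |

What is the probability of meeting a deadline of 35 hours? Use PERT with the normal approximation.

te_A = (5 + 4·7 + 9)/6 = 42/6 = 7; σ²_A = ((9−5)/6)² = 0.444
te_B = (1 + 4·3 + 11)/6 = 24/6 = 4; σ²_B = ((11−1)/6)² = 2.778
te_C = (8 + 4·10 + 12)/6 = 60/6 = 10; σ²_C = ((12−8)/6)² = 0.444
te_D = (8 + 4·13 + 24)/6 = 84/6 = 14; σ²_D = ((24−8)/6)² = 7.111
te_E = (2 + 4·7 + 18)/6 = 48/6 = 8; σ²_E = ((18−2)/6)² = 7.111

Forward pass:
ES_A = 0; EF_A = 7
ES_B = 0; EF_B = 4
ES_C = max(EF_A=7, EF_B=4) = 7; EF_C = 7+10 = 17
ES_D = max(EF_B=4, EF_C=17) = 17; EF_D = 17+14 = 31
ES_E = max(EF_B=4, EF_D=31) = 31; EF_E = 31+8 = 39
Expected project duration μ = 39 hours. Critical path: A → C → D → E.

Variance along critical path = 0.444 + 0.444 + 7.111 + 7.111 = 15.111; σ = √15.111 = 3.887 hours.
Z = (35 − 39) / 3.887 = -1.029
P(T ≤ 35) = Φ(-1.029) ≈ 0.152

0.152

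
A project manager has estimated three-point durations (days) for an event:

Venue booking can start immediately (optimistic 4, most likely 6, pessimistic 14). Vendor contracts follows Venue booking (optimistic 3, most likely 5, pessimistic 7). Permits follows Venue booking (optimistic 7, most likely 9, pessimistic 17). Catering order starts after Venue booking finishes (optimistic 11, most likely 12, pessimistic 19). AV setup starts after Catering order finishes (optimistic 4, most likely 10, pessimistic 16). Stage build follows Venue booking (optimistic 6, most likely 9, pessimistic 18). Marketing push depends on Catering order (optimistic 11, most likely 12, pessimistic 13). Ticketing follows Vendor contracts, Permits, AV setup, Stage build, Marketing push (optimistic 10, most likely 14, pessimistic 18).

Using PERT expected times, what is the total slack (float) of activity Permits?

te_Venue booking = (4 + 4·6 + 14)/6 = 42/6 = 7
te_Vendor contracts = (3 + 4·5 + 7)/6 = 30/6 = 5
te_Permits = (7 + 4·9 + 17)/6 = 60/6 = 10
te_Catering order = (11 + 4·12 + 19)/6 = 78/6 = 13
te_AV setup = (4 + 4·10 + 16)/6 = 60/6 = 10
te_Stage build = (6 + 4·9 + 18)/6 = 60/6 = 10
te_Marketing push = (11 + 4·12 + 13)/6 = 72/6 = 12
te_Ticketing = (10 + 4·14 + 18)/6 = 84/6 = 14

Forward pass:
ES_Venue booking = 0; EF_Venue booking = 7
ES_Vendor contracts = 7; EF_Vendor contracts = 7+5 = 12
ES_Permits = 7; EF_Permits = 7+10 = 17
ES_Catering order = 7; EF_Catering order = 7+13 = 20
ES_AV setup = 20; EF_AV setup = 20+10 = 30
ES_Stage build = 7; EF_Stage build = 7+10 = 17
ES_Marketing push = 20; EF_Marketing push = 20+12 = 32
ES_Ticketing = max(EF_Vendor contracts=12, EF_Permits=17, EF_AV setup=30, EF_Stage build=17, EF_Marketing push=32) = 32; EF_Ticketing = 32+14 = 46
Expected project duration μ = 46 days. Critical path: Venue booking → Catering order → Marketing push → Ticketing.

Backward pass:
LF_Ticketing = 46; LS_Ticketing = 46−14 = 32
LF_Marketing push = LS_Ticketing = 32; LS_Marketing push = 32−12 = 20
LF_Stage build = LS_Ticketing = 32; LS_Stage build = 32−10 = 22
LF_AV setup = LS_Ticketing = 32; LS_AV setup = 32−10 = 22
LF_Catering order = min(LS_AV setup=22, LS_Marketing push=20) = 20; LS_Catering order = 20−13 = 7
LF_Permits = LS_Ticketing = 32; LS_Permits = 32−10 = 22
LF_Vendor contracts = LS_Ticketing = 32; LS_Vendor contracts = 32−5 = 27
LF_Venue booking = min(LS_Vendor contracts=27, LS_Permits=22, LS_Catering order=7, LS_Stage build=22) = 7; LS_Venue booking = 7−7 = 0
Slack_Permits = LS_Permits − ES_Permits = 22 − 7 = 15

15 days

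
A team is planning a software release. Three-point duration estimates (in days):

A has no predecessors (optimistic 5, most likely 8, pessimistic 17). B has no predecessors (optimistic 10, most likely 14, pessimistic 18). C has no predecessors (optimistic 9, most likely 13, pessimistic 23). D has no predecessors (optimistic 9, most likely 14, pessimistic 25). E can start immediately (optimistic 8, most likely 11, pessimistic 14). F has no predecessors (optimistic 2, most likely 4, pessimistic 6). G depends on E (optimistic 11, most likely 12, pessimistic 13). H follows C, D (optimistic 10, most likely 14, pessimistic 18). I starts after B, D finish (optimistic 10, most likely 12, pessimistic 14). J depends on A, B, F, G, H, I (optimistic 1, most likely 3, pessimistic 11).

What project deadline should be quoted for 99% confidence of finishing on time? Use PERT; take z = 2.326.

40.9 days

te_A = (5 + 4·8 + 17)/6 = 54/6 = 9; σ²_A = ((17−5)/6)² = 4.000
te_B = (10 + 4·14 + 18)/6 = 84/6 = 14; σ²_B = ((18−10)/6)² = 1.778
te_C = (9 + 4·13 + 23)/6 = 84/6 = 14; σ²_C = ((23−9)/6)² = 5.444
te_D = (9 + 4·14 + 25)/6 = 90/6 = 15; σ²_D = ((25−9)/6)² = 7.111
te_E = (8 + 4·11 + 14)/6 = 66/6 = 11; σ²_E = ((14−8)/6)² = 1.000
te_F = (2 + 4·4 + 6)/6 = 24/6 = 4; σ²_F = ((6−2)/6)² = 0.444
te_G = (11 + 4·12 + 13)/6 = 72/6 = 12; σ²_G = ((13−11)/6)² = 0.111
te_H = (10 + 4·14 + 18)/6 = 84/6 = 14; σ²_H = ((18−10)/6)² = 1.778
te_I = (10 + 4·12 + 14)/6 = 72/6 = 12; σ²_I = ((14−10)/6)² = 0.444
te_J = (1 + 4·3 + 11)/6 = 24/6 = 4; σ²_J = ((11−1)/6)² = 2.778

Forward pass:
ES_A = 0; EF_A = 9
ES_B = 0; EF_B = 14
ES_C = 0; EF_C = 14
ES_D = 0; EF_D = 15
ES_E = 0; EF_E = 11
ES_F = 0; EF_F = 4
ES_G = 11; EF_G = 11+12 = 23
ES_H = max(EF_C=14, EF_D=15) = 15; EF_H = 15+14 = 29
ES_I = max(EF_B=14, EF_D=15) = 15; EF_I = 15+12 = 27
ES_J = max(EF_A=9, EF_B=14, EF_F=4, EF_G=23, EF_H=29, EF_I=27) = 29; EF_J = 29+4 = 33
Expected project duration μ = 33 days. Critical path: D → H → J.

Variance along critical path = 7.111 + 1.778 + 2.778 = 11.667; σ = 3.416 days.
D = μ + z·σ = 33 + 2.326·3.416 = 40.9 days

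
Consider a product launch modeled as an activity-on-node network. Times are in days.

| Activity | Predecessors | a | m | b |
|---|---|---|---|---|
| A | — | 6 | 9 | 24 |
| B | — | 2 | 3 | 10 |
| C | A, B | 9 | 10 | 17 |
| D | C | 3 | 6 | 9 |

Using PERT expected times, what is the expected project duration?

te_A = (6 + 4·9 + 24)/6 = 66/6 = 11
te_B = (2 + 4·3 + 10)/6 = 24/6 = 4
te_C = (9 + 4·10 + 17)/6 = 66/6 = 11
te_D = (3 + 4·6 + 9)/6 = 36/6 = 6

Forward pass:
ES_A = 0; EF_A = 11
ES_B = 0; EF_B = 4
ES_C = max(EF_A=11, EF_B=4) = 11; EF_C = 11+11 = 22
ES_D = 22; EF_D = 22+6 = 28
Expected project duration μ = 28 days. Critical path: A → C → D.

28 days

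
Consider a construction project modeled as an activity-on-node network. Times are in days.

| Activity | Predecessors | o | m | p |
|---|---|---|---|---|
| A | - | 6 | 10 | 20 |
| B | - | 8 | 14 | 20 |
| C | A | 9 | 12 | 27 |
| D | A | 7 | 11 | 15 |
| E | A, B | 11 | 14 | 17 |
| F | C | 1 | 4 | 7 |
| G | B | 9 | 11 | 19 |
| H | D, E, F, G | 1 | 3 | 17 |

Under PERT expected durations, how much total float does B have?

1 days

te_A = (6 + 4·10 + 20)/6 = 66/6 = 11
te_B = (8 + 4·14 + 20)/6 = 84/6 = 14
te_C = (9 + 4·12 + 27)/6 = 84/6 = 14
te_D = (7 + 4·11 + 15)/6 = 66/6 = 11
te_E = (11 + 4·14 + 17)/6 = 84/6 = 14
te_F = (1 + 4·4 + 7)/6 = 24/6 = 4
te_G = (9 + 4·11 + 19)/6 = 72/6 = 12
te_H = (1 + 4·3 + 17)/6 = 30/6 = 5

Forward pass:
ES_A = 0; EF_A = 11
ES_B = 0; EF_B = 14
ES_C = 11; EF_C = 11+14 = 25
ES_D = 11; EF_D = 11+11 = 22
ES_E = max(EF_A=11, EF_B=14) = 14; EF_E = 14+14 = 28
ES_F = 25; EF_F = 25+4 = 29
ES_G = 14; EF_G = 14+12 = 26
ES_H = max(EF_D=22, EF_E=28, EF_F=29, EF_G=26) = 29; EF_H = 29+5 = 34
Expected project duration μ = 34 days. Critical path: A → C → F → H.

Backward pass:
LF_H = 34; LS_H = 34−5 = 29
LF_G = LS_H = 29; LS_G = 29−12 = 17
LF_F = LS_H = 29; LS_F = 29−4 = 25
LF_E = LS_H = 29; LS_E = 29−14 = 15
LF_D = LS_H = 29; LS_D = 29−11 = 18
LF_C = LS_F = 25; LS_C = 25−14 = 11
LF_B = min(LS_E=15, LS_G=17) = 15; LS_B = 15−14 = 1
LF_A = min(LS_C=11, LS_D=18, LS_E=15) = 11; LS_A = 11−11 = 0
Slack_B = LS_B − ES_B = 1 − 0 = 1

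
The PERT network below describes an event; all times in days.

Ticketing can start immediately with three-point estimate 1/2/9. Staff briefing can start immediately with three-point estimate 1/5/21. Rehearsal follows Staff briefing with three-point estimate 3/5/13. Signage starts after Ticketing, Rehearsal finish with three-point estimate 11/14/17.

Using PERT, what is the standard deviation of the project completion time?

te_Ticketing = (1 + 4·2 + 9)/6 = 18/6 = 3; σ²_Ticketing = ((9−1)/6)² = 1.778
te_Staff briefing = (1 + 4·5 + 21)/6 = 42/6 = 7; σ²_Staff briefing = ((21−1)/6)² = 11.111
te_Rehearsal = (3 + 4·5 + 13)/6 = 36/6 = 6; σ²_Rehearsal = ((13−3)/6)² = 2.778
te_Signage = (11 + 4·14 + 17)/6 = 84/6 = 14; σ²_Signage = ((17−11)/6)² = 1.000

Forward pass:
ES_Ticketing = 0; EF_Ticketing = 3
ES_Staff briefing = 0; EF_Staff briefing = 7
ES_Rehearsal = 7; EF_Rehearsal = 7+6 = 13
ES_Signage = max(EF_Ticketing=3, EF_Rehearsal=13) = 13; EF_Signage = 13+14 = 27
Expected project duration μ = 27 days. Critical path: Staff briefing → Rehearsal → Signage.

Variance along critical path = 11.111 + 2.778 + 1.000 = 14.889
σ = √14.889 = 3.859 days

3.86 days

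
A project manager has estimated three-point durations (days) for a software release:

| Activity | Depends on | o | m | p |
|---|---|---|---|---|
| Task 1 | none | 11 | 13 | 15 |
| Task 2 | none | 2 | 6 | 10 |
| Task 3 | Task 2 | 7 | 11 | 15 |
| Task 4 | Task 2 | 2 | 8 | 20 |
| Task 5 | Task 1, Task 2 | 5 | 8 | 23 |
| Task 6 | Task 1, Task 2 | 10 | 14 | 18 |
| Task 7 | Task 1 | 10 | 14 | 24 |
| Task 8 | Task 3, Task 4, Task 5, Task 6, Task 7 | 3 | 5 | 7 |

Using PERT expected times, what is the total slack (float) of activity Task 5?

5 days

te_Task 1 = (11 + 4·13 + 15)/6 = 78/6 = 13
te_Task 2 = (2 + 4·6 + 10)/6 = 36/6 = 6
te_Task 3 = (7 + 4·11 + 15)/6 = 66/6 = 11
te_Task 4 = (2 + 4·8 + 20)/6 = 54/6 = 9
te_Task 5 = (5 + 4·8 + 23)/6 = 60/6 = 10
te_Task 6 = (10 + 4·14 + 18)/6 = 84/6 = 14
te_Task 7 = (10 + 4·14 + 24)/6 = 90/6 = 15
te_Task 8 = (3 + 4·5 + 7)/6 = 30/6 = 5

Forward pass:
ES_Task 1 = 0; EF_Task 1 = 13
ES_Task 2 = 0; EF_Task 2 = 6
ES_Task 3 = 6; EF_Task 3 = 6+11 = 17
ES_Task 4 = 6; EF_Task 4 = 6+9 = 15
ES_Task 5 = max(EF_Task 1=13, EF_Task 2=6) = 13; EF_Task 5 = 13+10 = 23
ES_Task 6 = max(EF_Task 1=13, EF_Task 2=6) = 13; EF_Task 6 = 13+14 = 27
ES_Task 7 = 13; EF_Task 7 = 13+15 = 28
ES_Task 8 = max(EF_Task 3=17, EF_Task 4=15, EF_Task 5=23, EF_Task 6=27, EF_Task 7=28) = 28; EF_Task 8 = 28+5 = 33
Expected project duration μ = 33 days. Critical path: Task 1 → Task 7 → Task 8.

Backward pass:
LF_Task 8 = 33; LS_Task 8 = 33−5 = 28
LF_Task 7 = LS_Task 8 = 28; LS_Task 7 = 28−15 = 13
LF_Task 6 = LS_Task 8 = 28; LS_Task 6 = 28−14 = 14
LF_Task 5 = LS_Task 8 = 28; LS_Task 5 = 28−10 = 18
LF_Task 4 = LS_Task 8 = 28; LS_Task 4 = 28−9 = 19
LF_Task 3 = LS_Task 8 = 28; LS_Task 3 = 28−11 = 17
LF_Task 2 = min(LS_Task 3=17, LS_Task 4=19, LS_Task 5=18, LS_Task 6=14) = 14; LS_Task 2 = 14−6 = 8
LF_Task 1 = min(LS_Task 5=18, LS_Task 6=14, LS_Task 7=13) = 13; LS_Task 1 = 13−13 = 0
Slack_Task 5 = LS_Task 5 − ES_Task 5 = 18 − 13 = 5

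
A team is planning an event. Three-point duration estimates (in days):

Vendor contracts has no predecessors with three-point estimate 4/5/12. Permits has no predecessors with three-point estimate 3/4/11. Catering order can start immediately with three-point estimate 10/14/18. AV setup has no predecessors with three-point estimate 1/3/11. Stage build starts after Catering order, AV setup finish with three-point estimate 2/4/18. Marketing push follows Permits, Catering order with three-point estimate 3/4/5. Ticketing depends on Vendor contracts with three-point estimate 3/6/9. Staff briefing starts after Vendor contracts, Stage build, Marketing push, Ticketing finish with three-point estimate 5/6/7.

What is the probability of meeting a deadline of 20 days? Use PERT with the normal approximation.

0.023

te_Vendor contracts = (4 + 4·5 + 12)/6 = 36/6 = 6; σ²_Vendor contracts = ((12−4)/6)² = 1.778
te_Permits = (3 + 4·4 + 11)/6 = 30/6 = 5; σ²_Permits = ((11−3)/6)² = 1.778
te_Catering order = (10 + 4·14 + 18)/6 = 84/6 = 14; σ²_Catering order = ((18−10)/6)² = 1.778
te_AV setup = (1 + 4·3 + 11)/6 = 24/6 = 4; σ²_AV setup = ((11−1)/6)² = 2.778
te_Stage build = (2 + 4·4 + 18)/6 = 36/6 = 6; σ²_Stage build = ((18−2)/6)² = 7.111
te_Marketing push = (3 + 4·4 + 5)/6 = 24/6 = 4; σ²_Marketing push = ((5−3)/6)² = 0.111
te_Ticketing = (3 + 4·6 + 9)/6 = 36/6 = 6; σ²_Ticketing = ((9−3)/6)² = 1.000
te_Staff briefing = (5 + 4·6 + 7)/6 = 36/6 = 6; σ²_Staff briefing = ((7−5)/6)² = 0.111

Forward pass:
ES_Vendor contracts = 0; EF_Vendor contracts = 6
ES_Permits = 0; EF_Permits = 5
ES_Catering order = 0; EF_Catering order = 14
ES_AV setup = 0; EF_AV setup = 4
ES_Stage build = max(EF_Catering order=14, EF_AV setup=4) = 14; EF_Stage build = 14+6 = 20
ES_Marketing push = max(EF_Permits=5, EF_Catering order=14) = 14; EF_Marketing push = 14+4 = 18
ES_Ticketing = 6; EF_Ticketing = 6+6 = 12
ES_Staff briefing = max(EF_Vendor contracts=6, EF_Stage build=20, EF_Marketing push=18, EF_Ticketing=12) = 20; EF_Staff briefing = 20+6 = 26
Expected project duration μ = 26 days. Critical path: Catering order → Stage build → Staff briefing.

Variance along critical path = 1.778 + 7.111 + 0.111 = 9.000; σ = √9.000 = 3.000 days.
Z = (20 − 26) / 3.000 = -2.000
P(T ≤ 20) = Φ(-2.000) ≈ 0.023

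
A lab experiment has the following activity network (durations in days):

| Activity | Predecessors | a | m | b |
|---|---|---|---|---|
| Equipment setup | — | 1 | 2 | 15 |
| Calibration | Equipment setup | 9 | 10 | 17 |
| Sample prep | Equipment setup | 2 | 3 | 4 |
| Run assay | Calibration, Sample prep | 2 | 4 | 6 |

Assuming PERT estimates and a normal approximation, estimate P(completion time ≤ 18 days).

0.359

te_Equipment setup = (1 + 4·2 + 15)/6 = 24/6 = 4; σ²_Equipment setup = ((15−1)/6)² = 5.444
te_Calibration = (9 + 4·10 + 17)/6 = 66/6 = 11; σ²_Calibration = ((17−9)/6)² = 1.778
te_Sample prep = (2 + 4·3 + 4)/6 = 18/6 = 3; σ²_Sample prep = ((4−2)/6)² = 0.111
te_Run assay = (2 + 4·4 + 6)/6 = 24/6 = 4; σ²_Run assay = ((6−2)/6)² = 0.444

Forward pass:
ES_Equipment setup = 0; EF_Equipment setup = 4
ES_Calibration = 4; EF_Calibration = 4+11 = 15
ES_Sample prep = 4; EF_Sample prep = 4+3 = 7
ES_Run assay = max(EF_Calibration=15, EF_Sample prep=7) = 15; EF_Run assay = 15+4 = 19
Expected project duration μ = 19 days. Critical path: Equipment setup → Calibration → Run assay.

Variance along critical path = 5.444 + 1.778 + 0.444 = 7.667; σ = √7.667 = 2.769 days.
Z = (18 − 19) / 2.769 = -0.361
P(T ≤ 18) = Φ(-0.361) ≈ 0.359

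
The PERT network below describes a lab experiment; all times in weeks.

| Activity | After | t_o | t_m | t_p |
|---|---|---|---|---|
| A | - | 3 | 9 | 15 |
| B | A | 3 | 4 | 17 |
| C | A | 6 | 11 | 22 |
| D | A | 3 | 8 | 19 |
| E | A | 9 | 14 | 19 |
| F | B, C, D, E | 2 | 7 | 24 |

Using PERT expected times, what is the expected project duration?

32 weeks

te_A = (3 + 4·9 + 15)/6 = 54/6 = 9
te_B = (3 + 4·4 + 17)/6 = 36/6 = 6
te_C = (6 + 4·11 + 22)/6 = 72/6 = 12
te_D = (3 + 4·8 + 19)/6 = 54/6 = 9
te_E = (9 + 4·14 + 19)/6 = 84/6 = 14
te_F = (2 + 4·7 + 24)/6 = 54/6 = 9

Forward pass:
ES_A = 0; EF_A = 9
ES_B = 9; EF_B = 9+6 = 15
ES_C = 9; EF_C = 9+12 = 21
ES_D = 9; EF_D = 9+9 = 18
ES_E = 9; EF_E = 9+14 = 23
ES_F = max(EF_B=15, EF_C=21, EF_D=18, EF_E=23) = 23; EF_F = 23+9 = 32
Expected project duration μ = 32 weeks. Critical path: A → E → F.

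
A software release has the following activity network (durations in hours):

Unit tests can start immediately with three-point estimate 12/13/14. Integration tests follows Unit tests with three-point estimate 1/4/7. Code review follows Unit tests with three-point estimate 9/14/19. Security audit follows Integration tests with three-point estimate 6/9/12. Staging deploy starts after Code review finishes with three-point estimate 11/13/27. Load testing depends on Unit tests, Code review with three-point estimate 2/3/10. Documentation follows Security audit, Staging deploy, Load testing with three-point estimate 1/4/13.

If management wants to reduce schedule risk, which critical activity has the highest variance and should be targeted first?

te_Unit tests = (12 + 4·13 + 14)/6 = 78/6 = 13; σ²_Unit tests = ((14−12)/6)² = 0.111
te_Integration tests = (1 + 4·4 + 7)/6 = 24/6 = 4; σ²_Integration tests = ((7−1)/6)² = 1.000
te_Code review = (9 + 4·14 + 19)/6 = 84/6 = 14; σ²_Code review = ((19−9)/6)² = 2.778
te_Security audit = (6 + 4·9 + 12)/6 = 54/6 = 9; σ²_Security audit = ((12−6)/6)² = 1.000
te_Staging deploy = (11 + 4·13 + 27)/6 = 90/6 = 15; σ²_Staging deploy = ((27−11)/6)² = 7.111
te_Load testing = (2 + 4·3 + 10)/6 = 24/6 = 4; σ²_Load testing = ((10−2)/6)² = 1.778
te_Documentation = (1 + 4·4 + 13)/6 = 30/6 = 5; σ²_Documentation = ((13−1)/6)² = 4.000

Forward pass:
ES_Unit tests = 0; EF_Unit tests = 13
ES_Integration tests = 13; EF_Integration tests = 13+4 = 17
ES_Code review = 13; EF_Code review = 13+14 = 27
ES_Security audit = 17; EF_Security audit = 17+9 = 26
ES_Staging deploy = 27; EF_Staging deploy = 27+15 = 42
ES_Load testing = max(EF_Unit tests=13, EF_Code review=27) = 27; EF_Load testing = 27+4 = 31
ES_Documentation = max(EF_Security audit=26, EF_Staging deploy=42, EF_Load testing=31) = 42; EF_Documentation = 42+5 = 47
Expected project duration μ = 47 hours. Critical path: Unit tests → Code review → Staging deploy → Documentation.

Variances on critical path: σ²_Unit tests=0.111, σ²_Code review=2.778, σ²_Staging deploy=7.111, σ²_Documentation=4.000.
Largest is σ²_Staging deploy = 7.111.

Staging deploy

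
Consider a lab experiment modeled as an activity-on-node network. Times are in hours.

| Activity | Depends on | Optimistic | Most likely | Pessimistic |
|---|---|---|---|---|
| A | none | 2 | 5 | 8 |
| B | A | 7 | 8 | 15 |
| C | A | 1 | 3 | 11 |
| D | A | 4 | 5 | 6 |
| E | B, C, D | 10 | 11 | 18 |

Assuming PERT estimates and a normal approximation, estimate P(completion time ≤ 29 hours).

0.920

te_A = (2 + 4·5 + 8)/6 = 30/6 = 5; σ²_A = ((8−2)/6)² = 1.000
te_B = (7 + 4·8 + 15)/6 = 54/6 = 9; σ²_B = ((15−7)/6)² = 1.778
te_C = (1 + 4·3 + 11)/6 = 24/6 = 4; σ²_C = ((11−1)/6)² = 2.778
te_D = (4 + 4·5 + 6)/6 = 30/6 = 5; σ²_D = ((6−4)/6)² = 0.111
te_E = (10 + 4·11 + 18)/6 = 72/6 = 12; σ²_E = ((18−10)/6)² = 1.778

Forward pass:
ES_A = 0; EF_A = 5
ES_B = 5; EF_B = 5+9 = 14
ES_C = 5; EF_C = 5+4 = 9
ES_D = 5; EF_D = 5+5 = 10
ES_E = max(EF_B=14, EF_C=9, EF_D=10) = 14; EF_E = 14+12 = 26
Expected project duration μ = 26 hours. Critical path: A → B → E.

Variance along critical path = 1.000 + 1.778 + 1.778 = 4.556; σ = √4.556 = 2.134 hours.
Z = (29 − 26) / 2.134 = 1.406
P(T ≤ 29) = Φ(1.406) ≈ 0.920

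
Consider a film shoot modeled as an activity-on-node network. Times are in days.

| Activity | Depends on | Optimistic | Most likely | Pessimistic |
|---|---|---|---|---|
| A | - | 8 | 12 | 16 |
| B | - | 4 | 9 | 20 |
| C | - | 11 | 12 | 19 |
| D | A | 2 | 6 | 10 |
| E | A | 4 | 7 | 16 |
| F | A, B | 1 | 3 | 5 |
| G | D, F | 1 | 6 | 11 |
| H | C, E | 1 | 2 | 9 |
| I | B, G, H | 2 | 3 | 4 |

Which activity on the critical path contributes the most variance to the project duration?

G

te_A = (8 + 4·12 + 16)/6 = 72/6 = 12; σ²_A = ((16−8)/6)² = 1.778
te_B = (4 + 4·9 + 20)/6 = 60/6 = 10; σ²_B = ((20−4)/6)² = 7.111
te_C = (11 + 4·12 + 19)/6 = 78/6 = 13; σ²_C = ((19−11)/6)² = 1.778
te_D = (2 + 4·6 + 10)/6 = 36/6 = 6; σ²_D = ((10−2)/6)² = 1.778
te_E = (4 + 4·7 + 16)/6 = 48/6 = 8; σ²_E = ((16−4)/6)² = 4.000
te_F = (1 + 4·3 + 5)/6 = 18/6 = 3; σ²_F = ((5−1)/6)² = 0.444
te_G = (1 + 4·6 + 11)/6 = 36/6 = 6; σ²_G = ((11−1)/6)² = 2.778
te_H = (1 + 4·2 + 9)/6 = 18/6 = 3; σ²_H = ((9−1)/6)² = 1.778
te_I = (2 + 4·3 + 4)/6 = 18/6 = 3; σ²_I = ((4−2)/6)² = 0.111

Forward pass:
ES_A = 0; EF_A = 12
ES_B = 0; EF_B = 10
ES_C = 0; EF_C = 13
ES_D = 12; EF_D = 12+6 = 18
ES_E = 12; EF_E = 12+8 = 20
ES_F = max(EF_A=12, EF_B=10) = 12; EF_F = 12+3 = 15
ES_G = max(EF_D=18, EF_F=15) = 18; EF_G = 18+6 = 24
ES_H = max(EF_C=13, EF_E=20) = 20; EF_H = 20+3 = 23
ES_I = max(EF_B=10, EF_G=24, EF_H=23) = 24; EF_I = 24+3 = 27
Expected project duration μ = 27 days. Critical path: A → D → G → I.

Variances on critical path: σ²_A=1.778, σ²_D=1.778, σ²_G=2.778, σ²_I=0.111.
Largest is σ²_G = 2.778.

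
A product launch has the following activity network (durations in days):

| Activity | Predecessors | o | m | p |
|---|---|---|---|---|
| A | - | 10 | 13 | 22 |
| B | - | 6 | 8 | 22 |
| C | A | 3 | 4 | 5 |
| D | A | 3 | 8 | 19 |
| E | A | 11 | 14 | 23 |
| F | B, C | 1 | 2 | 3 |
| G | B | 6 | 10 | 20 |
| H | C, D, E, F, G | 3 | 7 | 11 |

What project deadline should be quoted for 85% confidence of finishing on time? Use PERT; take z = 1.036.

39.2 days

te_A = (10 + 4·13 + 22)/6 = 84/6 = 14; σ²_A = ((22−10)/6)² = 4.000
te_B = (6 + 4·8 + 22)/6 = 60/6 = 10; σ²_B = ((22−6)/6)² = 7.111
te_C = (3 + 4·4 + 5)/6 = 24/6 = 4; σ²_C = ((5−3)/6)² = 0.111
te_D = (3 + 4·8 + 19)/6 = 54/6 = 9; σ²_D = ((19−3)/6)² = 7.111
te_E = (11 + 4·14 + 23)/6 = 90/6 = 15; σ²_E = ((23−11)/6)² = 4.000
te_F = (1 + 4·2 + 3)/6 = 12/6 = 2; σ²_F = ((3−1)/6)² = 0.111
te_G = (6 + 4·10 + 20)/6 = 66/6 = 11; σ²_G = ((20−6)/6)² = 5.444
te_H = (3 + 4·7 + 11)/6 = 42/6 = 7; σ²_H = ((11−3)/6)² = 1.778

Forward pass:
ES_A = 0; EF_A = 14
ES_B = 0; EF_B = 10
ES_C = 14; EF_C = 14+4 = 18
ES_D = 14; EF_D = 14+9 = 23
ES_E = 14; EF_E = 14+15 = 29
ES_F = max(EF_B=10, EF_C=18) = 18; EF_F = 18+2 = 20
ES_G = 10; EF_G = 10+11 = 21
ES_H = max(EF_C=18, EF_D=23, EF_E=29, EF_F=20, EF_G=21) = 29; EF_H = 29+7 = 36
Expected project duration μ = 36 days. Critical path: A → E → H.

Variance along critical path = 4.000 + 4.000 + 1.778 = 9.778; σ = 3.127 days.
D = μ + z·σ = 36 + 1.036·3.127 = 39.2 days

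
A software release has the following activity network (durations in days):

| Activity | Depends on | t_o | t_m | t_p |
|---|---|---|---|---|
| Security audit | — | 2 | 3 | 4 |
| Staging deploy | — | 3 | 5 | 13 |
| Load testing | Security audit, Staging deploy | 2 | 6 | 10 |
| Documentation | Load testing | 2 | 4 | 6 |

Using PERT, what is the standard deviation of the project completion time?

2.24 days

te_Security audit = (2 + 4·3 + 4)/6 = 18/6 = 3; σ²_Security audit = ((4−2)/6)² = 0.111
te_Staging deploy = (3 + 4·5 + 13)/6 = 36/6 = 6; σ²_Staging deploy = ((13−3)/6)² = 2.778
te_Load testing = (2 + 4·6 + 10)/6 = 36/6 = 6; σ²_Load testing = ((10−2)/6)² = 1.778
te_Documentation = (2 + 4·4 + 6)/6 = 24/6 = 4; σ²_Documentation = ((6−2)/6)² = 0.444

Forward pass:
ES_Security audit = 0; EF_Security audit = 3
ES_Staging deploy = 0; EF_Staging deploy = 6
ES_Load testing = max(EF_Security audit=3, EF_Staging deploy=6) = 6; EF_Load testing = 6+6 = 12
ES_Documentation = 12; EF_Documentation = 12+4 = 16
Expected project duration μ = 16 days. Critical path: Staging deploy → Load testing → Documentation.

Variance along critical path = 2.778 + 1.778 + 0.444 = 5.000
σ = √5.000 = 2.236 days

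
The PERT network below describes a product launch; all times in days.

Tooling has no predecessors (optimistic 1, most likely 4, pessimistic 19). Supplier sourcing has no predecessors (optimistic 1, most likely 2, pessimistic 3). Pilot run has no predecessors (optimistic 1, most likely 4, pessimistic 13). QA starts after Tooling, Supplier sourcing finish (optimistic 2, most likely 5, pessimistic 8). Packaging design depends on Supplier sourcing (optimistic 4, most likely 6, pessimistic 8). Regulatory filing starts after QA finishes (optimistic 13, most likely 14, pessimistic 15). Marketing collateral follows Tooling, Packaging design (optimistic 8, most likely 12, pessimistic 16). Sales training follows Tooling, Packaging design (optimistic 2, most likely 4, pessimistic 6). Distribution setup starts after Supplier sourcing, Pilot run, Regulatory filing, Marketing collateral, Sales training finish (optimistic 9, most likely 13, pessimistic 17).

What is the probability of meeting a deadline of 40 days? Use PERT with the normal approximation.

0.719

te_Tooling = (1 + 4·4 + 19)/6 = 36/6 = 6; σ²_Tooling = ((19−1)/6)² = 9.000
te_Supplier sourcing = (1 + 4·2 + 3)/6 = 12/6 = 2; σ²_Supplier sourcing = ((3−1)/6)² = 0.111
te_Pilot run = (1 + 4·4 + 13)/6 = 30/6 = 5; σ²_Pilot run = ((13−1)/6)² = 4.000
te_QA = (2 + 4·5 + 8)/6 = 30/6 = 5; σ²_QA = ((8−2)/6)² = 1.000
te_Packaging design = (4 + 4·6 + 8)/6 = 36/6 = 6; σ²_Packaging design = ((8−4)/6)² = 0.444
te_Regulatory filing = (13 + 4·14 + 15)/6 = 84/6 = 14; σ²_Regulatory filing = ((15−13)/6)² = 0.111
te_Marketing collateral = (8 + 4·12 + 16)/6 = 72/6 = 12; σ²_Marketing collateral = ((16−8)/6)² = 1.778
te_Sales training = (2 + 4·4 + 6)/6 = 24/6 = 4; σ²_Sales training = ((6−2)/6)² = 0.444
te_Distribution setup = (9 + 4·13 + 17)/6 = 78/6 = 13; σ²_Distribution setup = ((17−9)/6)² = 1.778

Forward pass:
ES_Tooling = 0; EF_Tooling = 6
ES_Supplier sourcing = 0; EF_Supplier sourcing = 2
ES_Pilot run = 0; EF_Pilot run = 5
ES_QA = max(EF_Tooling=6, EF_Supplier sourcing=2) = 6; EF_QA = 6+5 = 11
ES_Packaging design = 2; EF_Packaging design = 2+6 = 8
ES_Regulatory filing = 11; EF_Regulatory filing = 11+14 = 25
ES_Marketing collateral = max(EF_Tooling=6, EF_Packaging design=8) = 8; EF_Marketing collateral = 8+12 = 20
ES_Sales training = max(EF_Tooling=6, EF_Packaging design=8) = 8; EF_Sales training = 8+4 = 12
ES_Distribution setup = max(EF_Supplier sourcing=2, EF_Pilot run=5, EF_Regulatory filing=25, EF_Marketing collateral=20, EF_Sales training=12) = 25; EF_Distribution setup = 25+13 = 38
Expected project duration μ = 38 days. Critical path: Tooling → QA → Regulatory filing → Distribution setup.

Variance along critical path = 9.000 + 1.000 + 0.111 + 1.778 = 11.889; σ = √11.889 = 3.448 days.
Z = (40 − 38) / 3.448 = 0.580
P(T ≤ 40) = Φ(0.580) ≈ 0.719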